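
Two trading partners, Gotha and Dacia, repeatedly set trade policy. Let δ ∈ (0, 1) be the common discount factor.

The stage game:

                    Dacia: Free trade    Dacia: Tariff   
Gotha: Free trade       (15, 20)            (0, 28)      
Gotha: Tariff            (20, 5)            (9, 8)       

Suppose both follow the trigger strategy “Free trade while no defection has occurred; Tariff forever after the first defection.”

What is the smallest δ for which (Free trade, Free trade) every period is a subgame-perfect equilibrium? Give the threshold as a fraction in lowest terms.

Gotha: cooperation gives 15 each period; deviation gives 20 once then 9 forever.
  15/(1−δ) ≥ 20 + 9δ/(1−δ) ⇒ δ ≥ 5/11.
Dacia: cooperation gives 20 each period; deviation gives 28 once then 8 forever.
  δ ≥ 8/20 = 2/5.
Both must hold, so the binding constraint is Gotha's: δ ≥ 5/11.

5/11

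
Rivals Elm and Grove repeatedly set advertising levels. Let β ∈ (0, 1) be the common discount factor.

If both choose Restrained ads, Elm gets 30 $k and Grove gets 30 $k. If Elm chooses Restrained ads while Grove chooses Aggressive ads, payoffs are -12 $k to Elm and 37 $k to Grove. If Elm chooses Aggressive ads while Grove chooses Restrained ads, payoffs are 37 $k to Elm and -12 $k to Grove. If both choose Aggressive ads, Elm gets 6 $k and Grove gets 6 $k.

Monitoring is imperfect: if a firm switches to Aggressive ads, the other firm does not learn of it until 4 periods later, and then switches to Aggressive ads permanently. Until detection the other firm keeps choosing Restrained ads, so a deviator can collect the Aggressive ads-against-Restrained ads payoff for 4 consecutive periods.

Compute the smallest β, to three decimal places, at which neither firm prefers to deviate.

0.689

A deviator earns 37 for 4 periods, then 6 forever; cooperating earns 30 forever. Multiplying the IC by (1−β):
30 ≥ 37(1−β^4) + 6β^4, so 31·β^4 ≥ 7 and β^4 ≥ 7/31.
β ≥ (7/31)^(1/4) ≈ 0.689.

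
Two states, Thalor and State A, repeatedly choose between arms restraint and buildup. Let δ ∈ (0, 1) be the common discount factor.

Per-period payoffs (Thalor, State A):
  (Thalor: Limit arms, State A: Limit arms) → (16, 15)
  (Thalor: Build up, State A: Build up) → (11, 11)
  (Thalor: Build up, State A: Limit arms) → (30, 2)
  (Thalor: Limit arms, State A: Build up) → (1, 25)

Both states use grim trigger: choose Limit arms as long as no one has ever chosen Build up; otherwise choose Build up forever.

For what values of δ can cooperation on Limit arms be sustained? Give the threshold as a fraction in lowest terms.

Thalor: cooperation gives 16 each period; deviation gives 30 once then 11 forever.
  16/(1−δ) ≥ 30 + 11δ/(1−δ) ⇒ δ ≥ 14/19.
State A: cooperation gives 15 each period; deviation gives 25 once then 11 forever.
  δ ≥ 10/14 = 5/7.
Both must hold, so the binding constraint is Thalor's: δ ≥ 14/19.

14/19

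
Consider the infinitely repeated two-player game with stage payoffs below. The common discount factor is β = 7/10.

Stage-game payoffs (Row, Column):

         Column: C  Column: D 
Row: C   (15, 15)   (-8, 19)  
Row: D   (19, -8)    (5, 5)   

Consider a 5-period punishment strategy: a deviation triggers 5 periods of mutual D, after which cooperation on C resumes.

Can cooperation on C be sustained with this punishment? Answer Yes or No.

IC: β+…+β^5 ≥ (19−15)/(15−5) = 2/5.
At β = 7/10: partial sum = 1.9412 ≥ 0.4000. Cooperation sustainable.

Yes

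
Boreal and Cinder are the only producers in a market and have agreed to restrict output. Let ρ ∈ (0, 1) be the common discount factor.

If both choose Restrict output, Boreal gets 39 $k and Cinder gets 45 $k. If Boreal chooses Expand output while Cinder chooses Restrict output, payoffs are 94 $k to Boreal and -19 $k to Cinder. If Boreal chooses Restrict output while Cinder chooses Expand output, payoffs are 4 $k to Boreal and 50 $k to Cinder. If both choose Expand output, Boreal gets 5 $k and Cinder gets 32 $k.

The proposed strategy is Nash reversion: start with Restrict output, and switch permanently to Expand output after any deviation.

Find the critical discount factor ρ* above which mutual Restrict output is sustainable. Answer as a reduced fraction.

Boreal: cooperation gives 39 each period; deviation gives 94 once then 5 forever.
  39/(1−ρ) ≥ 94 + 5ρ/(1−ρ) ⇒ ρ ≥ 55/89.
Cinder: cooperation gives 45 each period; deviation gives 50 once then 32 forever.
  ρ ≥ 5/18.
Both must hold, so the binding constraint is Boreal's: ρ ≥ 55/89.

55/89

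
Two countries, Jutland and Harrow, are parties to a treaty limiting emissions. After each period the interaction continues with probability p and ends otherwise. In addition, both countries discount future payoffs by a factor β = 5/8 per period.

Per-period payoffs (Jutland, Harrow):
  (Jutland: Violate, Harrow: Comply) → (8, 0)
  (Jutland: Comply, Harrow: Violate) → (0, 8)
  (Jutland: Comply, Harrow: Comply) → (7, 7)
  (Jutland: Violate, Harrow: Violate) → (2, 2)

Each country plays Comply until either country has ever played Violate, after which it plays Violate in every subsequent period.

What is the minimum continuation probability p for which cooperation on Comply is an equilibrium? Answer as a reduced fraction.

Expected continuation weight on next period's payoff is β·p = 5/8·p, which plays the role of the discount factor.
Cooperation requires 5/8·p ≥ (8−7)/(8−2) = 1/6, hence p ≥ 4/15.

4/15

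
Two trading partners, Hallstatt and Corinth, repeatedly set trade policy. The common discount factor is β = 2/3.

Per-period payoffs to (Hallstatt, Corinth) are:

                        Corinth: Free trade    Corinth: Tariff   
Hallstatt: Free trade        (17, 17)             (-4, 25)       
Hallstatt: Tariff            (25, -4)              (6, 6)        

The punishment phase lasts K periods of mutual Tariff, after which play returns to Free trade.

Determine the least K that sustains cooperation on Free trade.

2

No profitable deviation requires (17−6)(β+…+β^K) ≥ 25−17, i.e. β+…+β^K ≥ 8/11 ≈ 0.7273.
With β = 2/3, the partial sums are K=1: 0.6667, K=2: 1.1111.
K = 2 is the first length at which the sum reaches 0.7273.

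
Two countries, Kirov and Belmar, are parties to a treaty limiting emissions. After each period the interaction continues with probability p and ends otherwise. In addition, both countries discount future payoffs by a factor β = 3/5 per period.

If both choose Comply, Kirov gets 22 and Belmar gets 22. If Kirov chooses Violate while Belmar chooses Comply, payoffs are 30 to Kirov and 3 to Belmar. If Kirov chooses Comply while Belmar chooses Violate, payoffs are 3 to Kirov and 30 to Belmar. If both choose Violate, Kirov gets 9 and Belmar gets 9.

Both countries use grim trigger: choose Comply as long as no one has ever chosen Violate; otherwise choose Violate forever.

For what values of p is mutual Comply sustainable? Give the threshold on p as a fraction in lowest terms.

Expected continuation weight on next period's payoff is β·p = 3/5·p, which plays the role of the discount factor.
Cooperation requires 3/5·p ≥ (30−22)/(30−9) = 8/21, hence p ≥ 40/63.

40/63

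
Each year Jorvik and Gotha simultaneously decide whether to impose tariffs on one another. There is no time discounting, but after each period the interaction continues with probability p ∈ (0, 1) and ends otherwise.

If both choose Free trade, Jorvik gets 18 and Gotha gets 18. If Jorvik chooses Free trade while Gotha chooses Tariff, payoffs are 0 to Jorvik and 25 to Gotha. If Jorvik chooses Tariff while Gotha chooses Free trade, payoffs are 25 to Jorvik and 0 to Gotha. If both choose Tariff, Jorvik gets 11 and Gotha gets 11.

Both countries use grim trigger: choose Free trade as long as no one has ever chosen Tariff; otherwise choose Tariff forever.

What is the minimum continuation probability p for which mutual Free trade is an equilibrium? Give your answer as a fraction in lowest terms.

1/2

With no time discounting, the continuation probability p plays the role of the discount factor.
Grim-trigger IC: 18/(1−p) ≥ 25 + 11p/(1−p) ⇒ p ≥ (25−18)/(25−11) = 1/2.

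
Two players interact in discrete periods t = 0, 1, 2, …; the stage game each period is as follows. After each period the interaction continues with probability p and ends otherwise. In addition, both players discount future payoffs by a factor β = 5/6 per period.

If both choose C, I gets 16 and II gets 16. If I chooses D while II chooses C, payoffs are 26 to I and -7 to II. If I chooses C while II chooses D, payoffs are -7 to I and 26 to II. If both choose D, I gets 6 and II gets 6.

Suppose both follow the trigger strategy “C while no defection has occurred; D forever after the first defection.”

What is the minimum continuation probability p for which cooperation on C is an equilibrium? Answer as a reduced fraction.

3/5

With continuation probability p and discount β, the effective per-period discount factor is βp.
Grim-trigger IC: βp ≥ (26−16)/(26−6) = 1/2.
So p ≥ (1/2)/(5/6) = 3/5.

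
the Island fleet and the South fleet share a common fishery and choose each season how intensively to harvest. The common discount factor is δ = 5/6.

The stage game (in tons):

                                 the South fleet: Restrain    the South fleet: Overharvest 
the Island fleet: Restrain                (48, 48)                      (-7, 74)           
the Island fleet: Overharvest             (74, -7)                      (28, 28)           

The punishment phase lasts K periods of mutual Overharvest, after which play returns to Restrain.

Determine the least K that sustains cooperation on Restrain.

No profitable deviation requires (48−28)(δ+…+δ^K) ≥ 74−48, i.e. δ+…+δ^K ≥ 13/10 ≈ 1.3000.
With δ = 5/6, the partial sums are K=1: 0.8333, K=2: 1.5278.
K = 2 is the first length at which the sum reaches 1.3000.

2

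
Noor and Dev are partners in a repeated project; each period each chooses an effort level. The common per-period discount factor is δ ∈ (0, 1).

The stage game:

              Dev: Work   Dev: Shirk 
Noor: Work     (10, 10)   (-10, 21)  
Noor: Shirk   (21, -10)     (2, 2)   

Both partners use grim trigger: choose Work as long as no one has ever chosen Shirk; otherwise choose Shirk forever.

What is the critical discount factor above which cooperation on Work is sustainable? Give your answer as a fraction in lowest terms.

10/(1−δ) ≥ 21 + 2δ/(1−δ)
10 ≥ 21 − 19δ
δ ≥ 11/19.

11/19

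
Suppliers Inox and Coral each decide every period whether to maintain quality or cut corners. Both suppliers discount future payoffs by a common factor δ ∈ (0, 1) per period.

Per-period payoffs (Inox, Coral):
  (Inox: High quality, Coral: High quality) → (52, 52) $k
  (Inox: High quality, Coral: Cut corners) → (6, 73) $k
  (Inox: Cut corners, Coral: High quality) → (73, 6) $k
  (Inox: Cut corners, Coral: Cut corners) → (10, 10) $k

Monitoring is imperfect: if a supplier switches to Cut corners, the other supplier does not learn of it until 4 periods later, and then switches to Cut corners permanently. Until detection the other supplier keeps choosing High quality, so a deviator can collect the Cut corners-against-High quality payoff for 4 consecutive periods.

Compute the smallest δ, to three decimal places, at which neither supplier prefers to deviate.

0.760

The best deviation is to choose Cut corners for all 4 undetected periods, earning 73 each, then 10 forever once detected.
Deviation value: 73(1−δ^4)/(1−δ) + 10δ^4/(1−δ); cooperation value: 52/(1−δ).
IC: 52 ≥ 73(1−δ^4) + 10δ^4 = 73 − 63δ^4.
So δ^4 ≥ 21/63 = 1/3, giving δ ≥ (1/3)^(1/4) ≈ 0.760.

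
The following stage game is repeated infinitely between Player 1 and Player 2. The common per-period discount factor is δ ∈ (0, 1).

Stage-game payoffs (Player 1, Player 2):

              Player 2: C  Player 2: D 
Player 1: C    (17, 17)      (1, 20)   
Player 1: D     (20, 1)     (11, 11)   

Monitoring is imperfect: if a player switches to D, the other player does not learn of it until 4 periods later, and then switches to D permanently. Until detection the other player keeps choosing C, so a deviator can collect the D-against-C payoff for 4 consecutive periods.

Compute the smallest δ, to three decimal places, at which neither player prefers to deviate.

A deviator earns 20 for 4 periods, then 11 forever; cooperating earns 17 forever. Multiplying the IC by (1−δ):
17 ≥ 20(1−δ^4) + 11δ^4, so 9·δ^4 ≥ 3 and δ^4 ≥ 1/3.
δ ≥ (1/3)^(1/4) ≈ 0.760.

0.760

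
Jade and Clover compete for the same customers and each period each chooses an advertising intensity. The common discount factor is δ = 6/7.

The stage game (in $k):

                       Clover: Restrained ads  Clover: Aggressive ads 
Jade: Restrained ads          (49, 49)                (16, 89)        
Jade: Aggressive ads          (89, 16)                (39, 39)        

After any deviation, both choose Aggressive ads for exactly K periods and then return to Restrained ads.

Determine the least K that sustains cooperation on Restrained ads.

Need Σ_{k=1}^{K} δ^k ≥ (89−49)/(49−39) = 4.0000 at δ = 6/7.
At K = 7 the sum is 3.9605 < 4.0000; at K = 8 it is 4.2519 ≥ 4.0000.
So the minimum punishment length is K = 8.

8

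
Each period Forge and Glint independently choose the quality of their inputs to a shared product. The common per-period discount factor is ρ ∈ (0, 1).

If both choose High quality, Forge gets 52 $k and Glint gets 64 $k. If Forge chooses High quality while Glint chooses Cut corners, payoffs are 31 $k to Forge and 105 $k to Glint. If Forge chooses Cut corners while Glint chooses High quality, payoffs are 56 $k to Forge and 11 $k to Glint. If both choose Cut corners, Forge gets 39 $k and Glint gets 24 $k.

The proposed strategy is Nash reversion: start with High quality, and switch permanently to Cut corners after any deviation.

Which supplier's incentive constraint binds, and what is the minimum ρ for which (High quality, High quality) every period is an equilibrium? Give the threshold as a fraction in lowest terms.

Forge: cooperation gives 52 each period; deviation gives 56 once then 39 forever.
  52/(1−ρ) ≥ 56 + 39ρ/(1−ρ) ⇒ ρ ≥ 4/17.
Glint: cooperation gives 64 each period; deviation gives 105 once then 24 forever.
  ρ ≥ 41/81.
Both must hold, so the binding constraint is Glint's: ρ ≥ 41/81.

Glint; ρ ≥ 41/81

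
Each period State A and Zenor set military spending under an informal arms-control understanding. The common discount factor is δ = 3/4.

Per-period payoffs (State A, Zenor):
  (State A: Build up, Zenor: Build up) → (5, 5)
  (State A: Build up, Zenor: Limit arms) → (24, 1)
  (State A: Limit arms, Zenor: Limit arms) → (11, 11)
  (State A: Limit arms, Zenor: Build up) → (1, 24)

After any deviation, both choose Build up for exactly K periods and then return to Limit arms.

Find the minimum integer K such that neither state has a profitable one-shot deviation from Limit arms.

Need Σ_{k=1}^{K} δ^k ≥ (24−11)/(11−5) = 2.1667 at δ = 3/4.
At K = 4 the sum is 2.0508 < 2.1667; at K = 5 it is 2.2881 ≥ 2.1667.
So the minimum punishment length is K = 5.

5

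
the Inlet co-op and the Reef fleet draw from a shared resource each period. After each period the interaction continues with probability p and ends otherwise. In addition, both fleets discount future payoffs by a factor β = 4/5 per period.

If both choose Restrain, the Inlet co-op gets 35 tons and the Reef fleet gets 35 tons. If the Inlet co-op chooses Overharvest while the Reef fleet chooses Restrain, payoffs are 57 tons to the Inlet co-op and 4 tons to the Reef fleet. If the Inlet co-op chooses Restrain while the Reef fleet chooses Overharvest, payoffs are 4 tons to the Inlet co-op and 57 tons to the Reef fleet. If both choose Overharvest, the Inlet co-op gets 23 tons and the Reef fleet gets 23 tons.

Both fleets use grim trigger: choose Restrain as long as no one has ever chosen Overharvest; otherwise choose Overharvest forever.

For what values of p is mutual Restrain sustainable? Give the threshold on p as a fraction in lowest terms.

With continuation probability p and discount β, the effective per-period discount factor is βp.
Grim-trigger IC: βp ≥ (57−35)/(57−23) = 11/17.
So p ≥ (11/17)/(4/5) = 55/68.

55/68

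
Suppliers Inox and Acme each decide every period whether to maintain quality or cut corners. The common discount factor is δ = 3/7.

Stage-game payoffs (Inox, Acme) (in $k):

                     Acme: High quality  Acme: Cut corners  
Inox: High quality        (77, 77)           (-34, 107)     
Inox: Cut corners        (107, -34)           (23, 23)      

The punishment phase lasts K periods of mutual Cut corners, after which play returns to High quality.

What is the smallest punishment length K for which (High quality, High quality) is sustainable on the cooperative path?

2

IC: δ(1−δ^K)/(1−δ) ≥ (107−77)/(77−23) = 5/9.
With δ = 3/7: need 1 − δ^K ≥ 5/9·(1−3/7)/(3/7), i.e. δ^K ≤ 0.2593.
Since (3/7)^1 = 0.4286 and (3/7)^2 = 0.1837, the smallest such K is 2.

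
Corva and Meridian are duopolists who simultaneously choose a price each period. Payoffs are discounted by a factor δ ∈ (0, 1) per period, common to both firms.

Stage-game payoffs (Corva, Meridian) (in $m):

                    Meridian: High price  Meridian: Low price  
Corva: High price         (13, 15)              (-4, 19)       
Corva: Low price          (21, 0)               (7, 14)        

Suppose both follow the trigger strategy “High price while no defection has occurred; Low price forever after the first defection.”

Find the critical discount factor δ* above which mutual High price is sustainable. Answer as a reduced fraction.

4/5

Corva's threshold: (21−13)/(21−7) = 4/7.
Meridian's threshold: (19−15)/(19−14) = 4/5.
4/7 < 4/5, so Meridian binds and δ* = 4/5.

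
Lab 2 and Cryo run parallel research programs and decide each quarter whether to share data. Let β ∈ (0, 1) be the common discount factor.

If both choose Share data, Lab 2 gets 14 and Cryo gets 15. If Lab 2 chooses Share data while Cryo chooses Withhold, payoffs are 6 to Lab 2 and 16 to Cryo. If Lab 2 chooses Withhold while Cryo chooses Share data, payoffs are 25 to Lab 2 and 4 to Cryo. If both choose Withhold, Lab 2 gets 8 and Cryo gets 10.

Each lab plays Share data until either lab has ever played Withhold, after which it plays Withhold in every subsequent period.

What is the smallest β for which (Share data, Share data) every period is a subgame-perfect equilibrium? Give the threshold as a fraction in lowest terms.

Lab 2: cooperation gives 14 each period; deviation gives 25 once then 8 forever.
  14/(1−β) ≥ 25 + 8β/(1−β) ⇒ β ≥ 11/17.
Cryo: cooperation gives 15 each period; deviation gives 16 once then 10 forever.
  β ≥ 1/6.
Both must hold, so the binding constraint is Lab 2's: β ≥ 11/17.

11/17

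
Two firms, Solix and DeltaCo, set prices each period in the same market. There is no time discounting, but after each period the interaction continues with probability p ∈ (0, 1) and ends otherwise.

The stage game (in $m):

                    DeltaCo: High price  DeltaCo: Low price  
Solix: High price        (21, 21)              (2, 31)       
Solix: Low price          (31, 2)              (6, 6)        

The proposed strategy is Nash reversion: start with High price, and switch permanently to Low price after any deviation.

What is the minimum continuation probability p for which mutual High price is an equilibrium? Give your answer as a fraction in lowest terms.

2/5

With no time discounting, the continuation probability p plays the role of the discount factor.
Grim-trigger IC: 21/(1−p) ≥ 31 + 6p/(1−p) ⇒ p ≥ (31−21)/(31−6) = 2/5.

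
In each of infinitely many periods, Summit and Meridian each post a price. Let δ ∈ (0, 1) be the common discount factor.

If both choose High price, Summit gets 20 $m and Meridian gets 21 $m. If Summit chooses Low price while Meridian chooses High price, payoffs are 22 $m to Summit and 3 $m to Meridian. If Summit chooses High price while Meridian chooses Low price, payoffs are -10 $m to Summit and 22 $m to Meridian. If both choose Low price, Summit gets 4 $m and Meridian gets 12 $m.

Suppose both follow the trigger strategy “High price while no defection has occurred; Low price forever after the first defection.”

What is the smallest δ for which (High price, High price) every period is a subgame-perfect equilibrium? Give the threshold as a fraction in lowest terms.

1/9

Summit's threshold: (22−20)/(22−4) = 1/9.
Meridian's threshold: (22−21)/(22−12) = 1/10.
1/9 > 1/10, so Summit binds and δ* = 1/9.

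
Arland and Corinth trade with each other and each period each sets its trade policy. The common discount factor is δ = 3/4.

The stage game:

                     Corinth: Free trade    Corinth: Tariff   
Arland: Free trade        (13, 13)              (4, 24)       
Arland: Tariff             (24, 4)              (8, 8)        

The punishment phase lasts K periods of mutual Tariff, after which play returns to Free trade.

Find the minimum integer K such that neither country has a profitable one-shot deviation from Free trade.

5

Need Σ_{k=1}^{K} δ^k ≥ (24−13)/(13−8) = 2.2000 at δ = 3/4.
At K = 4 the sum is 2.0508 < 2.2000; at K = 5 it is 2.2881 ≥ 2.2000.
So the minimum punishment length is K = 5.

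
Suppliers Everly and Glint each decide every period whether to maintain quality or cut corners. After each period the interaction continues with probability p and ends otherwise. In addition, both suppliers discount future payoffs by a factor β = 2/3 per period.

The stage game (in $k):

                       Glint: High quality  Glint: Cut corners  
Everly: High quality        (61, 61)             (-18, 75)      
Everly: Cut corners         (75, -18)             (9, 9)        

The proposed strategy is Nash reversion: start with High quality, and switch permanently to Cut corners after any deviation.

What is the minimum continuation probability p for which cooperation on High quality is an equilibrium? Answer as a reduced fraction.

With continuation probability p and discount β, the effective per-period discount factor is βp.
Grim-trigger IC: βp ≥ (75−61)/(75−9) = 7/33.
So p ≥ (7/33)/(2/3) = 7/22.

7/22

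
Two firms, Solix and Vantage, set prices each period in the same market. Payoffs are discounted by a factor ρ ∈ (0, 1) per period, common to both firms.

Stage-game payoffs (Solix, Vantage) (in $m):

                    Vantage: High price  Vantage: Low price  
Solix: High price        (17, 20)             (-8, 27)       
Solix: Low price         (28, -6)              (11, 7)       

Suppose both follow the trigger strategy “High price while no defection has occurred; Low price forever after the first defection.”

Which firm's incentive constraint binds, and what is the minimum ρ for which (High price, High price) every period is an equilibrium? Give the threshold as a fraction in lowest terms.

Solix: cooperation gives 17 each period; deviation gives 28 once then 11 forever.
  17/(1−ρ) ≥ 28 + 11ρ/(1−ρ) ⇒ ρ ≥ 11/17.
Vantage: cooperation gives 20 each period; deviation gives 27 once then 7 forever.
  ρ ≥ 7/20.
Both must hold, so the binding constraint is Solix's: ρ ≥ 11/17.

Solix; ρ ≥ 11/17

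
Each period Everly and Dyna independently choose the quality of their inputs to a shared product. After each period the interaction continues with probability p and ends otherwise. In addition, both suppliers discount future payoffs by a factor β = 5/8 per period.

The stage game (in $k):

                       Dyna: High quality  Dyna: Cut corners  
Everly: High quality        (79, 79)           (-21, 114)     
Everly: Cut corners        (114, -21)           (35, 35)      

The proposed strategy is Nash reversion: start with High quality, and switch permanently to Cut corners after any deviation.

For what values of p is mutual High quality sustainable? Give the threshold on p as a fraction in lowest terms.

56/79

Expected continuation weight on next period's payoff is β·p = 5/8·p, which plays the role of the discount factor.
Cooperation requires 5/8·p ≥ (114−79)/(114−35) = 35/79, hence p ≥ 56/79.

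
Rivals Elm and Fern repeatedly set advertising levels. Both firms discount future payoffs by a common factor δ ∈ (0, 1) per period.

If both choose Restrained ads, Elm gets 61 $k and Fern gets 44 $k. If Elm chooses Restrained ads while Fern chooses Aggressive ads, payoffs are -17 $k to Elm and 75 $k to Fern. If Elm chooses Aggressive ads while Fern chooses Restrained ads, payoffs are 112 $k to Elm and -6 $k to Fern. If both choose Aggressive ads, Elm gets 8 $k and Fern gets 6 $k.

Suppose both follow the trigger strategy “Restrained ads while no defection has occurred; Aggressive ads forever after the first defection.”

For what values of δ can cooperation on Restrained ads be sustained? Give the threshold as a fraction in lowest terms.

51/104

For Elm: deviation gain 112−61 = 51, per-period punishment loss 61−8 = 53. IC gives δ ≥ 51/104.
For Fern: gain 31, loss 38 per period, so δ ≥ 31/69.
The tighter constraint is Elm's, so cooperation needs δ ≥ 51/104.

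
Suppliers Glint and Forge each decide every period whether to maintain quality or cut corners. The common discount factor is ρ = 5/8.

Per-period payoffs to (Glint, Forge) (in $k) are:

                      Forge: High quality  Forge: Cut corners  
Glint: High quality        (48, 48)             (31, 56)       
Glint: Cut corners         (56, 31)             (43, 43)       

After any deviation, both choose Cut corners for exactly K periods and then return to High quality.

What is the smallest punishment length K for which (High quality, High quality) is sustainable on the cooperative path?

7

Need Σ_{k=1}^{K} ρ^k ≥ (56−48)/(48−43) = 1.6000 at ρ = 5/8.
At K = 6 the sum is 1.5673 < 1.6000; at K = 7 it is 1.6046 ≥ 1.6000.
So the minimum punishment length is K = 7.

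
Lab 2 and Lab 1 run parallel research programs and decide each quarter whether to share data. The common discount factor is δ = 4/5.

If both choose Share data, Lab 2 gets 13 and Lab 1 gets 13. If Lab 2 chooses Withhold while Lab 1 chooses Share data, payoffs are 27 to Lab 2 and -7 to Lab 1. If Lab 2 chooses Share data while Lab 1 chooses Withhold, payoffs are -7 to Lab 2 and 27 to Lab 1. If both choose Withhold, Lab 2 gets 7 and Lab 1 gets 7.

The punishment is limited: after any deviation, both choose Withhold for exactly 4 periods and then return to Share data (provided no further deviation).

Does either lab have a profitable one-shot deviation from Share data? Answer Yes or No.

Comparing payoff streams over the 5 periods until play realigns: cooperate → 13(1+δ+…+δ^4); deviate → 27 + 7(δ+…+δ^4).
Cooperation is sustained iff (13−7)(δ+…+δ^4) ≥ 27−13.
δ+…+δ^4 = 4/5·(1−(4/5)^4)/(1−4/5) = 2.3616, and (27−13)/(13−7) = 2.3333.
2.3616 ≥ 2.3333, so cooperation is sustainable.

No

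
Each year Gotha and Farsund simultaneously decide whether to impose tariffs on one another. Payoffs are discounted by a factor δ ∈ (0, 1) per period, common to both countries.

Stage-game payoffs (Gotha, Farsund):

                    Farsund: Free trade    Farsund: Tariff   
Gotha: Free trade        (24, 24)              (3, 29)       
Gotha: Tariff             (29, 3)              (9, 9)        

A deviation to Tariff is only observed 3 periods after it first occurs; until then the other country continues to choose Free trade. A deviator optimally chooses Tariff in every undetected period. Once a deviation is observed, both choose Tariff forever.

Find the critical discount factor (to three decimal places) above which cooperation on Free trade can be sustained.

A deviator earns 29 for 3 periods, then 9 forever; cooperating earns 24 forever. Multiplying the IC by (1−δ):
24 ≥ 29(1−δ^3) + 9δ^3, so 20·δ^3 ≥ 5 and δ^3 ≥ 1/4.
δ ≥ (1/4)^(1/3) ≈ 0.630.

0.630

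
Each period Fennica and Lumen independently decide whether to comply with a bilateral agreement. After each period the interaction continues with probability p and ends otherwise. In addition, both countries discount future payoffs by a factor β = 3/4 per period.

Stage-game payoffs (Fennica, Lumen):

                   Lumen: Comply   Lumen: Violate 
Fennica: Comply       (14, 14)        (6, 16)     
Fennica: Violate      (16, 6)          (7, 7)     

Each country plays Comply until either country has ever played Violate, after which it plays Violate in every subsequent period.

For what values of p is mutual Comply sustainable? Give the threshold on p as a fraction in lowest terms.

Expected continuation weight on next period's payoff is β·p = 3/4·p, which plays the role of the discount factor.
Cooperation requires 3/4·p ≥ (16−14)/(16−7) = 2/9, hence p ≥ 8/27.

8/27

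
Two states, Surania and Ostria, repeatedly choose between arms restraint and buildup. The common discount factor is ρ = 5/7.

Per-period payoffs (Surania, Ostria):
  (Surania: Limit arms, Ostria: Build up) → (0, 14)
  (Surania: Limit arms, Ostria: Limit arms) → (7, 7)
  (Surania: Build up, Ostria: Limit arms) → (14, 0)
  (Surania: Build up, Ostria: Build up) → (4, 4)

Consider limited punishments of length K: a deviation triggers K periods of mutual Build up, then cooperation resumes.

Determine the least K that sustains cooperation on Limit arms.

IC: ρ(1−ρ^K)/(1−ρ) ≥ (14−7)/(7−4) = 7/3.
With ρ = 5/7: need 1 − ρ^K ≥ 7/3·(1−5/7)/(5/7), i.e. ρ^K ≤ 0.0667.
Since (5/7)^8 = 0.0678 and (5/7)^9 = 0.0484, the smallest such K is 9.

9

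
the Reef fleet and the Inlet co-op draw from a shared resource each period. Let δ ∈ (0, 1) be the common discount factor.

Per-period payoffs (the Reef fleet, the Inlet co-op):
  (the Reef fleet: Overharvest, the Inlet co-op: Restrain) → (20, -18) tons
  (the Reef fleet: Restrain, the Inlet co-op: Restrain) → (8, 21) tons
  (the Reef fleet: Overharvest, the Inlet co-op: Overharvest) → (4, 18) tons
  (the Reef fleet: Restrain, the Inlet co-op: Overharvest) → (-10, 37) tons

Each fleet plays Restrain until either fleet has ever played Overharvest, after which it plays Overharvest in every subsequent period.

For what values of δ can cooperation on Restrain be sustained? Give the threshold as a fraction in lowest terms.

16/19

the Reef fleet: cooperation gives 8 each period; deviation gives 20 once then 4 forever.
  8/(1−δ) ≥ 20 + 4δ/(1−δ) ⇒ δ ≥ 12/16 = 3/4.
the Inlet co-op: cooperation gives 21 each period; deviation gives 37 once then 18 forever.
  δ ≥ 16/19.
Both must hold, so the binding constraint is the Inlet co-op's: δ ≥ 16/19.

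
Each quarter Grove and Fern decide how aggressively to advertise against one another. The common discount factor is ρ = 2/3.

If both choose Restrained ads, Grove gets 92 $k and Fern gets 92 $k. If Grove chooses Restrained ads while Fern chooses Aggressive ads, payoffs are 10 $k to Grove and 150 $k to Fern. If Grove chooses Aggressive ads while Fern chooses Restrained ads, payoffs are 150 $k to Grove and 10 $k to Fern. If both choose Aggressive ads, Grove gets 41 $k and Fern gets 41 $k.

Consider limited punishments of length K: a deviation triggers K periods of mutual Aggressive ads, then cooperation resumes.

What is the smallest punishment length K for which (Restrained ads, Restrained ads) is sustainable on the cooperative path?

3

IC: ρ(1−ρ^K)/(1−ρ) ≥ (150−92)/(92−41) = 58/51.
With ρ = 2/3: need 1 − ρ^K ≥ 58/51·(1−2/3)/(2/3), i.e. ρ^K ≤ 0.4314.
Since (2/3)^2 = 0.4444 and (2/3)^3 = 0.2963, the smallest such K is 3.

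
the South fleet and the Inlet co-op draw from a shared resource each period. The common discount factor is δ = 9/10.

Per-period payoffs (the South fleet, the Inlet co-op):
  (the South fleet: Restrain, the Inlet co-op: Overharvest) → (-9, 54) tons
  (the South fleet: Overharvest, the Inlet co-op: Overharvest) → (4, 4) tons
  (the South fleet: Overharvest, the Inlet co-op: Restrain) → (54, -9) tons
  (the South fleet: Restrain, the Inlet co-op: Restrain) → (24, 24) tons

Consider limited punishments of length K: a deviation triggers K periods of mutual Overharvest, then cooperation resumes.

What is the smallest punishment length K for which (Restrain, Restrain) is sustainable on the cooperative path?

Need Σ_{k=1}^{K} δ^k ≥ (54−24)/(24−4) = 1.5000 at δ = 9/10.
At K = 1 the sum is 0.9000 < 1.5000; at K = 2 it is 1.7100 ≥ 1.5000.
So the minimum punishment length is K = 2.

2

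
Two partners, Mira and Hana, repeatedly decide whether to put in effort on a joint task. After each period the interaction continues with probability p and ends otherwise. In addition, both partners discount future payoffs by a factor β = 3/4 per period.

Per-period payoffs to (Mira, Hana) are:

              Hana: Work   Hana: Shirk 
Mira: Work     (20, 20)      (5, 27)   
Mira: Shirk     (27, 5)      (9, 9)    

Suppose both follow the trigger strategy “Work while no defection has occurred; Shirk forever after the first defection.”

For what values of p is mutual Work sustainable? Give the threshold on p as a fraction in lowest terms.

14/27

With continuation probability p and discount β, the effective per-period discount factor is βp.
Grim-trigger IC: βp ≥ (27−20)/(27−9) = 7/18.
So p ≥ (7/18)/(3/4) = 14/27.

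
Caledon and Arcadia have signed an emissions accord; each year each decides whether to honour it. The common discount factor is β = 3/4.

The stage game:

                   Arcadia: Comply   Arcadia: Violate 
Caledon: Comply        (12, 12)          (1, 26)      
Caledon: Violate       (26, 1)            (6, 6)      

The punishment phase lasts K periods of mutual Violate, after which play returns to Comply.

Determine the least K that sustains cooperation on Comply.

No profitable deviation requires (12−6)(β+…+β^K) ≥ 26−12, i.e. β+…+β^K ≥ 7/3 ≈ 2.3333.
With β = 3/4, the partial sums are K=1: 0.7500, K=2: 1.3125, K=3: 1.7344, K=4: 2.0508, K=5: 2.2881, K=6: 2.4661.
K = 6 is the first length at which the sum reaches 2.3333.

6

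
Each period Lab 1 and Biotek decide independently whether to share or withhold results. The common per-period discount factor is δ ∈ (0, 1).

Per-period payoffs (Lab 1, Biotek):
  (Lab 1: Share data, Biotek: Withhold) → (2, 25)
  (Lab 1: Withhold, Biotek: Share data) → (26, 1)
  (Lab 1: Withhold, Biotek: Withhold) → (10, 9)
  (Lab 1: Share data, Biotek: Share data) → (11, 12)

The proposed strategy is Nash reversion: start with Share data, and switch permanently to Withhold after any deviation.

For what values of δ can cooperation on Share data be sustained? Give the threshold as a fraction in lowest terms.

Lab 1: cooperation gives 11 each period; deviation gives 26 once then 10 forever.
  11/(1−δ) ≥ 26 + 10δ/(1−δ) ⇒ δ ≥ 15/16.
Biotek: cooperation gives 12 each period; deviation gives 25 once then 9 forever.
  δ ≥ 13/16.
Both must hold, so the binding constraint is Lab 1's: δ ≥ 15/16.

15/16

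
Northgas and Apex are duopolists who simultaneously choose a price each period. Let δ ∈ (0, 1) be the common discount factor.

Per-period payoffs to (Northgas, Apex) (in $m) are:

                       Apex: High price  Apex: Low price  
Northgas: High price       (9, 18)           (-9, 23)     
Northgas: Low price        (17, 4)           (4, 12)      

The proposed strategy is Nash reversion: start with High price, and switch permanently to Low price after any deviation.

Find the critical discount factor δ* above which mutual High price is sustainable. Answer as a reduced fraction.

Northgas's threshold: (17−9)/(17−4) = 8/13.
Apex's threshold: (23−18)/(23−12) = 5/11.
8/13 > 5/11, so Northgas binds and δ* = 8/13.

8/13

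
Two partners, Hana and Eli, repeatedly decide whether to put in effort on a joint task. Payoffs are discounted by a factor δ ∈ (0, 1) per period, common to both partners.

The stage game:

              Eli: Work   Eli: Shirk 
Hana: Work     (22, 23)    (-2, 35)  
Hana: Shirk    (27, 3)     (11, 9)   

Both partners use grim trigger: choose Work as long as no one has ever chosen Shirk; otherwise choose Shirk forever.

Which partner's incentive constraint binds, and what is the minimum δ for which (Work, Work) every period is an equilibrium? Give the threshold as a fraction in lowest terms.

Hana: cooperation gives 22 each period; deviation gives 27 once then 11 forever.
  22/(1−δ) ≥ 27 + 11δ/(1−δ) ⇒ δ ≥ 5/16.
Eli: cooperation gives 23 each period; deviation gives 35 once then 9 forever.
  δ ≥ 12/26 = 6/13.
Both must hold, so the binding constraint is Eli's: δ ≥ 6/13.

Eli; δ ≥ 6/13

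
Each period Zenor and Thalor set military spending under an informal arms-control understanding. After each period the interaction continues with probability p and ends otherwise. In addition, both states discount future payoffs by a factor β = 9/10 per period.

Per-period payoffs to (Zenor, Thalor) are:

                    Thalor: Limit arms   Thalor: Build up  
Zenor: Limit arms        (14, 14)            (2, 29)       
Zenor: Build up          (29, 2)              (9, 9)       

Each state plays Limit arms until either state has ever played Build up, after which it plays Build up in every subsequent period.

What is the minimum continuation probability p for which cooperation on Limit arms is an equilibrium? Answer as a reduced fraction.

5/6

With continuation probability p and discount β, the effective per-period discount factor is βp.
Grim-trigger IC: βp ≥ (29−14)/(29−9) = 3/4.
So p ≥ (3/4)/(9/10) = 5/6.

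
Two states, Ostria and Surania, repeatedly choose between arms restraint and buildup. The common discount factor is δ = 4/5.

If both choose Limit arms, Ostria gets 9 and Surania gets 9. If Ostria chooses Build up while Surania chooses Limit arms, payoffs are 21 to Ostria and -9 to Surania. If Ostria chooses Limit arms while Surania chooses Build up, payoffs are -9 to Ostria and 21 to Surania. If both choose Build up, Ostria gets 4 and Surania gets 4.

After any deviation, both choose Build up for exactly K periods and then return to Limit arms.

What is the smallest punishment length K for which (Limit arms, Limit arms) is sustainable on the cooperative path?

5

Need Σ_{k=1}^{K} δ^k ≥ (21−9)/(9−4) = 2.4000 at δ = 4/5.
At K = 4 the sum is 2.3616 < 2.4000; at K = 5 it is 2.6893 ≥ 2.4000.
So the minimum punishment length is K = 5.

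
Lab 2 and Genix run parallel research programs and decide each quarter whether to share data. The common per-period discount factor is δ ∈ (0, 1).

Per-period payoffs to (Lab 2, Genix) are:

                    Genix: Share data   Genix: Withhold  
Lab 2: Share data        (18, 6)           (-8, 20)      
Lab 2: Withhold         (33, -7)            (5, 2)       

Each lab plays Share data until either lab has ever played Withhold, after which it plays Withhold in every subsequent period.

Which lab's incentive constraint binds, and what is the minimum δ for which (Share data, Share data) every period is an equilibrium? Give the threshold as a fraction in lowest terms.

Lab 2: cooperation gives 18 each period; deviation gives 33 once then 5 forever.
  18/(1−δ) ≥ 33 + 5δ/(1−δ) ⇒ δ ≥ 15/28.
Genix: cooperation gives 6 each period; deviation gives 20 once then 2 forever.
  δ ≥ 14/18 = 7/9.
Both must hold, so the binding constraint is Genix's: δ ≥ 7/9.

Genix; δ ≥ 7/9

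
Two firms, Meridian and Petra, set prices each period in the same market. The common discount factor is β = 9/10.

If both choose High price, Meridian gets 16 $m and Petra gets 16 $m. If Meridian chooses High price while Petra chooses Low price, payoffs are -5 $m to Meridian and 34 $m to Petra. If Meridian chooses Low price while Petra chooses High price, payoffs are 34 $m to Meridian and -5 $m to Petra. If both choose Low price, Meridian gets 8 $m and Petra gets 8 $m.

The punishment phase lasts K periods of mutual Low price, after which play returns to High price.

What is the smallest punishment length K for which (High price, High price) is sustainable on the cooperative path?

No profitable deviation requires (16−8)(β+…+β^K) ≥ 34−16, i.e. β+…+β^K ≥ 9/4 ≈ 2.2500.
With β = 9/10, the partial sums are K=1: 0.9000, K=2: 1.7100, K=3: 2.4390.
K = 3 is the first length at which the sum reaches 2.2500.

3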